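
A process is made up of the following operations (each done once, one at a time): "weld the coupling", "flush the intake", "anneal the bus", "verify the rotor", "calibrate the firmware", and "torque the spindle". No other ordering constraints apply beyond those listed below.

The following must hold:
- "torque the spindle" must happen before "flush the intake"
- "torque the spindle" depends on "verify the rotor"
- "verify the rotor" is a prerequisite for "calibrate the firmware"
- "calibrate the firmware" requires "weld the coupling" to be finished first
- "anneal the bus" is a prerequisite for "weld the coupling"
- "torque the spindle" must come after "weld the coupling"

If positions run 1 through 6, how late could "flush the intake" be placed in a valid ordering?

6

Nothing depends on "flush the intake", so it can be the final operation, position 6.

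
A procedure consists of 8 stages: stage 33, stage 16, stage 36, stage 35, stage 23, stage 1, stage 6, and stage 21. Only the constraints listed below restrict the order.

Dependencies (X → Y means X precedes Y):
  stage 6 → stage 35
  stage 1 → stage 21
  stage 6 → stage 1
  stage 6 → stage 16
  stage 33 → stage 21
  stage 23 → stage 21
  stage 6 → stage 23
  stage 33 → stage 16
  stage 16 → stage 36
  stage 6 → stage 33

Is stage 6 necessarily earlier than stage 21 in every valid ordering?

Following the dependencies: stage 6 → stage 33 → stage 21.
So stage 6 must precede stage 21 in any valid ordering.

Yes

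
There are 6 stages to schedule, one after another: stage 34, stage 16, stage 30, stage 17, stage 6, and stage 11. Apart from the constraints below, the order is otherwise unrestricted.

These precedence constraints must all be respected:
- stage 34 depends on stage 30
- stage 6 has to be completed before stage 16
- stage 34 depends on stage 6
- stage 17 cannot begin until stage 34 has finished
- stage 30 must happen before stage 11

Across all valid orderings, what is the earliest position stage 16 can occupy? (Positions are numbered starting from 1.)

2

Working backwards through the constraints from stage 16, its only required predecessor is stage 6.
With 1 mandatory predecessor, the earliest stage 16 can sit is position 1+1 = 2, and placing just that one first achieves it.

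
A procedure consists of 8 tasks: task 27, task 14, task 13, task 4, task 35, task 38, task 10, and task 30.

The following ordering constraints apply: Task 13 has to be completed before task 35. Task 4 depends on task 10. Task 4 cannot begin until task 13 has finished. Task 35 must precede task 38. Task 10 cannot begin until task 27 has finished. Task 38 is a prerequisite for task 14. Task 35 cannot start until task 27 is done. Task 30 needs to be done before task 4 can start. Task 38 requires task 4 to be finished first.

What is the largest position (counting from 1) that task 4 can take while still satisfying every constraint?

Following every chain forward from task 4, the tasks that must come later are task 14, task 38 — 2 of them.
So at least 2 tasks follow task 4, putting task 4 no later than position 6. That position is achievable by scheduling everything else first.

6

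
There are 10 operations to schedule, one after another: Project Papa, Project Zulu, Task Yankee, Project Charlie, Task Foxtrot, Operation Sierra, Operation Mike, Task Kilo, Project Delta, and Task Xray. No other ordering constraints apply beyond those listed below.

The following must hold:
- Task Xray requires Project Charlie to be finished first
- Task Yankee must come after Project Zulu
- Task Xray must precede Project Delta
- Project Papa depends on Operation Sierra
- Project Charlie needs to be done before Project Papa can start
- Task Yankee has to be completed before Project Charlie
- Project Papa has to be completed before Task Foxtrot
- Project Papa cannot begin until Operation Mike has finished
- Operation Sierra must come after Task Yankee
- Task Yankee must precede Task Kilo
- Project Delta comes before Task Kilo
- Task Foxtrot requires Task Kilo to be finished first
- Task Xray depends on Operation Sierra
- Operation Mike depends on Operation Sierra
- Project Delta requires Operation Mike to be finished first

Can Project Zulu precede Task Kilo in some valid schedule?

The constraints force Project Zulu before Task Kilo, so yes — every valid ordering has Project Zulu earlier.

Yes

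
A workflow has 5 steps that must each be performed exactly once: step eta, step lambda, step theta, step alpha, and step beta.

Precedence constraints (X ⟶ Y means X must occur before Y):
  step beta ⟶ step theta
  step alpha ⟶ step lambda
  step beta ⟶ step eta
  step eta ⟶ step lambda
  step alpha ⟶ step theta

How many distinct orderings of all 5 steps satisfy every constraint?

2 steps have no prerequisites (step alpha, step beta), so any of them could come first.
Enumerating by repeatedly choosing an available step (one whose prerequisites are all placed) gives 8 distinct complete orderings.

8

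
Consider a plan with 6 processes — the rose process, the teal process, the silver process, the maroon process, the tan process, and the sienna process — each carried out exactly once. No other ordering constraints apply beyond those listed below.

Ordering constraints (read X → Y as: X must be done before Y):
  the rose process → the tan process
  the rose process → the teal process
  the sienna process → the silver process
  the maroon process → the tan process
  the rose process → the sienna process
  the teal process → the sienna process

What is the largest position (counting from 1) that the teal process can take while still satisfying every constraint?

4

Following every chain forward from the teal process, the processes that must come later are the silver process, the sienna process — 2 of them.
With 2 mandatory successors out of 6 processes total, the latest slot for the teal process is 6−2 = 4, and it's reachable by doing all non-successors before the teal process.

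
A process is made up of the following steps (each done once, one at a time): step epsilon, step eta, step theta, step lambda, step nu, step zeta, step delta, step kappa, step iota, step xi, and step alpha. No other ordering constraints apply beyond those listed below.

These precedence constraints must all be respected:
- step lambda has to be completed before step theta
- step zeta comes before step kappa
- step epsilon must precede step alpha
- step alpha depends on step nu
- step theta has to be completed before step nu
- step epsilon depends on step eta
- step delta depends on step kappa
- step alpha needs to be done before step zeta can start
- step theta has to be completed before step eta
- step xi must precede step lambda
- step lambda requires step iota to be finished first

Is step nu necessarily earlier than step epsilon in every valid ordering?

No chain of constraints connects step nu to step epsilon in either direction.
There exist valid orderings with step epsilon before step nu, so step nu is not required to come first.

No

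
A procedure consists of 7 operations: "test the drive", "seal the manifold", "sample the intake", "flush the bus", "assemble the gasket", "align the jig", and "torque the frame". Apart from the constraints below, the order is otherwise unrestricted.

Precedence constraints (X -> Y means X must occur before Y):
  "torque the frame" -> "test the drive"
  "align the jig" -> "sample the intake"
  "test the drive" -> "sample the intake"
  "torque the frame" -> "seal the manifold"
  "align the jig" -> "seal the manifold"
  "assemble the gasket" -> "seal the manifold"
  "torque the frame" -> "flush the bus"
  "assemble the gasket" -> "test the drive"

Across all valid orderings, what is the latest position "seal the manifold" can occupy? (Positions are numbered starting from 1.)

7

No constraint forces any operation after "seal the manifold", so it can be placed last, in position 7.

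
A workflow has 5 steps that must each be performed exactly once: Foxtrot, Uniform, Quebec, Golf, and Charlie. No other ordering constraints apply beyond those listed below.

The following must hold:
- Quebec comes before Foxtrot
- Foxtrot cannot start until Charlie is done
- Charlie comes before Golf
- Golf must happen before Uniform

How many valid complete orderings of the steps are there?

9

The steps with no prerequisites are Quebec, Charlie; any of them can be placed first.
Systematically extending each partial ordering one step at a time and counting, there are 9 complete orderings.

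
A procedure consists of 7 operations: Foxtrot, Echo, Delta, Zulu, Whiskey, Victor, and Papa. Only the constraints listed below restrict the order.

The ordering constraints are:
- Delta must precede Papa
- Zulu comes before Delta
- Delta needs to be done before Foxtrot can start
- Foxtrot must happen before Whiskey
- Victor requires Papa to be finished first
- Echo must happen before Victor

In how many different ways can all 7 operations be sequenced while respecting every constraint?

The operations with no prerequisites are Echo, Zulu; any of them can be placed first.
Systematically extending each partial ordering one operation at a time and counting, there are 32 complete orderings.

32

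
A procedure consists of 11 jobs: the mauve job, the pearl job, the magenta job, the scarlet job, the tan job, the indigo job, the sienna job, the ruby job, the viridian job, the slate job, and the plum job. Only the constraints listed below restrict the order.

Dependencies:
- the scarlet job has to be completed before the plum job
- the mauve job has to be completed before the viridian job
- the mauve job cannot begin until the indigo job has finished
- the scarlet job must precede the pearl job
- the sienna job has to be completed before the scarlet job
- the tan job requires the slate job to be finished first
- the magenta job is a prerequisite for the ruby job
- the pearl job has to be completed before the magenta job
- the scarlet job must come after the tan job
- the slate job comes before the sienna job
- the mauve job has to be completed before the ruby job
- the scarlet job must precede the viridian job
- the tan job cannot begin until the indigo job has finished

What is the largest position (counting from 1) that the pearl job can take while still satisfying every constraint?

9

The jobs that are forced after the pearl job, directly or by a chain of constraints, are the magenta job, the ruby job. That's 2 jobs.
With 2 mandatory successors out of 11 jobs total, the latest slot for the pearl job is 11−2 = 9, and it's reachable by doing all non-successors before the pearl job.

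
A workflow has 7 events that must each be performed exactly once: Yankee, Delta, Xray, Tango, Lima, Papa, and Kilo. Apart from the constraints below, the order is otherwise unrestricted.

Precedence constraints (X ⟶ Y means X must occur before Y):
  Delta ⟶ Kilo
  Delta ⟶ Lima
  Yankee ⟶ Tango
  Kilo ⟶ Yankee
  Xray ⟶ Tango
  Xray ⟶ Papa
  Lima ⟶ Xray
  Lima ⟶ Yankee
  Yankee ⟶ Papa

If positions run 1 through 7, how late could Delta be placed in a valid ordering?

Following every chain forward from Delta, the events that must come later are Yankee, Xray, Tango, Lima, Papa, Kilo — 6 of them.
With 6 mandatory successors out of 7 events total, the latest slot for Delta is 7−6 = 1, and it's reachable by doing all non-successors before Delta.

1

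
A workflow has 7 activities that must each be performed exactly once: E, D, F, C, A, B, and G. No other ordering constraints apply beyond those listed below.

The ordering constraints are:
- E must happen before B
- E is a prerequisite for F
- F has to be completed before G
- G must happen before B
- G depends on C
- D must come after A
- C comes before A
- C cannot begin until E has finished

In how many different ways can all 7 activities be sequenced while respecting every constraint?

E is the only activity with nothing required before it, so every ordering starts there.
Systematically extending each partial ordering one activity at a time and counting, there are 16 complete orderings.

16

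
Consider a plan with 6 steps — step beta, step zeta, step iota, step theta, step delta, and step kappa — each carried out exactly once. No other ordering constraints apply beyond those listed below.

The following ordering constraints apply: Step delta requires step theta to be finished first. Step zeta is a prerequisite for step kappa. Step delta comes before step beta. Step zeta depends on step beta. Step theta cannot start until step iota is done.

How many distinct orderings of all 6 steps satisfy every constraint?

1

Only step iota has no prerequisites, so it must go first.
Every step is then forced in turn, so only 1 complete ordering is consistent with the constraints.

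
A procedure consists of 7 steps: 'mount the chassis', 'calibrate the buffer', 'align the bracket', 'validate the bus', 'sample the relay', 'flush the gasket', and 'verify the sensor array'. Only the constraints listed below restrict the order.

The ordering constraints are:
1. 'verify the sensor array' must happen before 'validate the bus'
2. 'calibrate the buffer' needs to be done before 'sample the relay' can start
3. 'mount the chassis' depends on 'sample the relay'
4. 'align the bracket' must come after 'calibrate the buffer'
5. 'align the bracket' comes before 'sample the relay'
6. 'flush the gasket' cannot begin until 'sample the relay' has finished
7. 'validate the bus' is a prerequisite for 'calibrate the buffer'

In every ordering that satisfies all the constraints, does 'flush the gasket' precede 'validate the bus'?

No

In fact the dependencies run the other way: 'validate the bus' → 'calibrate the buffer' → 'sample the relay' → 'flush the gasket'.
So 'flush the gasket' never precedes 'validate the bus'.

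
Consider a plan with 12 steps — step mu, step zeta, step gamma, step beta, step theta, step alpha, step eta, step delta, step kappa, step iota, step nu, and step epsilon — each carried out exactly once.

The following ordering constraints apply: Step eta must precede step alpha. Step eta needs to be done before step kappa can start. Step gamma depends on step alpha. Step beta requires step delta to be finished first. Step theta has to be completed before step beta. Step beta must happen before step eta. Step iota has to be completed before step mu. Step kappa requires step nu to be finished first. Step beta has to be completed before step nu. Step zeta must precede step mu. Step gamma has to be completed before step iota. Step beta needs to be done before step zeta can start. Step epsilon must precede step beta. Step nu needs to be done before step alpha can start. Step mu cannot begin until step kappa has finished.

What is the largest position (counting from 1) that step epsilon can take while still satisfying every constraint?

3

Every step that must follow step epsilon has to come after it. Tracing all chains starting from step epsilon, those steps are: step mu, step zeta, step gamma, step beta, step alpha, step eta, step kappa, step iota, step nu — 9 in total.
So at least 9 steps follow step epsilon, putting step epsilon no later than position 3. That position is achievable by scheduling everything else first.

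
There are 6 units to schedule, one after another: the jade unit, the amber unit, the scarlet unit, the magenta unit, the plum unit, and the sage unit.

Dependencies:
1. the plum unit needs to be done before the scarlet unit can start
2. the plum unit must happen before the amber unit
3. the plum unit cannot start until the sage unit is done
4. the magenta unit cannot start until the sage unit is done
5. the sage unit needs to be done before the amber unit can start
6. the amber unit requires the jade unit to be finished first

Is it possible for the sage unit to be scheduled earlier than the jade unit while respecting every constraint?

Yes

Nothing in the constraints forces the jade unit before the sage unit — there is no chain from the jade unit to the sage unit.
That means at least one valid schedule has the sage unit before the jade unit.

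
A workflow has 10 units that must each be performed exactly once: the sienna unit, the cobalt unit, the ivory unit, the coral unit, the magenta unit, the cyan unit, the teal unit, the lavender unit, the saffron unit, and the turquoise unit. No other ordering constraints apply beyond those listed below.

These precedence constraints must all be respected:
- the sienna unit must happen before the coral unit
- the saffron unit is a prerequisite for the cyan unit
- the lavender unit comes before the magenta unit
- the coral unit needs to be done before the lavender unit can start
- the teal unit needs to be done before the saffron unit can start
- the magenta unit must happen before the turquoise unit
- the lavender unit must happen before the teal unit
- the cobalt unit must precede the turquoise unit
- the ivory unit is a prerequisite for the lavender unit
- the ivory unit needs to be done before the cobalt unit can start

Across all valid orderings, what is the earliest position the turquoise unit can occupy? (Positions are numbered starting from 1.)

The units that are forced before the turquoise unit, directly or transitively, are the sienna unit, the cobalt unit, the ivory unit, the coral unit, the magenta unit, the lavender unit. That's 6 units.
So at minimum 6 units come before the turquoise unit, putting the turquoise unit no earlier than position 7. That position is achievable by scheduling exactly those predecessors first.

7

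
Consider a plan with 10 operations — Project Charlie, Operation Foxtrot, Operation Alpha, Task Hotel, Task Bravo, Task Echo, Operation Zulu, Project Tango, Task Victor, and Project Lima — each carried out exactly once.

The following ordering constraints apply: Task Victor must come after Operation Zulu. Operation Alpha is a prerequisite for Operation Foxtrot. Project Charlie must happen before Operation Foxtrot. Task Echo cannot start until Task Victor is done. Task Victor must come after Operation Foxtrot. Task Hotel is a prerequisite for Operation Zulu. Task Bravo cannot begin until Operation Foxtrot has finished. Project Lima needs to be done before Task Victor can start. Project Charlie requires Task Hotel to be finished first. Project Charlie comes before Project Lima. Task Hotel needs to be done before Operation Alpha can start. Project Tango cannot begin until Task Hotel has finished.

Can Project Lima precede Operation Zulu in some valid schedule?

Yes

Nothing in the constraints forces Operation Zulu before Project Lima — there is no chain from Operation Zulu to Project Lima.
That means at least one valid schedule has Project Lima before Operation Zulu.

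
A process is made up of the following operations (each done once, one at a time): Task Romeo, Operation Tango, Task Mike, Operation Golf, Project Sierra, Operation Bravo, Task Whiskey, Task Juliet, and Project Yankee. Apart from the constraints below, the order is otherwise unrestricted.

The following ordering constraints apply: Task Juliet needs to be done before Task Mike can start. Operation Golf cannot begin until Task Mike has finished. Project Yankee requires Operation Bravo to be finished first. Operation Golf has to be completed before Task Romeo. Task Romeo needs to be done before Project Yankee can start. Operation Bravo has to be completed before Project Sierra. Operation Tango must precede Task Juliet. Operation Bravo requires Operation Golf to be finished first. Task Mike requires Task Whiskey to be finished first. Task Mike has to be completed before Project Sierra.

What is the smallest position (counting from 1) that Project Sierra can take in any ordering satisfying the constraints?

7

The operations that are forced before Project Sierra, directly or transitively, are Operation Tango, Task Mike, Operation Golf, Operation Bravo, Task Whiskey, Task Juliet. That's 6 operations.
With 6 mandatory predecessors, the earliest Project Sierra can sit is position 6+1 = 7, and placing just those 6 first achieves it.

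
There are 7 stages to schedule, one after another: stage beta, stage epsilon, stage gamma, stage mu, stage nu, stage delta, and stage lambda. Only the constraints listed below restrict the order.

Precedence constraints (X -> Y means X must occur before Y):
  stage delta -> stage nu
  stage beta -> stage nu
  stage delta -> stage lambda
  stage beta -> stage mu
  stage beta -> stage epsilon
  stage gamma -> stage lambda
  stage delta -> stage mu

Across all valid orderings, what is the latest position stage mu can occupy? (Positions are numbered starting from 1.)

7

No constraint forces any stage after stage mu, so it can be placed last, in position 7.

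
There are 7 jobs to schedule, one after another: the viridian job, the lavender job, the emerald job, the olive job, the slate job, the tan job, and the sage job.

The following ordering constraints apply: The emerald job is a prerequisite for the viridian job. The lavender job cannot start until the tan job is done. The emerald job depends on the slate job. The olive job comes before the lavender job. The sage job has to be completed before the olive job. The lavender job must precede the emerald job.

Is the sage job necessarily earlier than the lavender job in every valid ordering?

Yes

There is a constraint chain the sage job → the olive job → the lavender job.
Hence the sage job necessarily comes before the lavender job.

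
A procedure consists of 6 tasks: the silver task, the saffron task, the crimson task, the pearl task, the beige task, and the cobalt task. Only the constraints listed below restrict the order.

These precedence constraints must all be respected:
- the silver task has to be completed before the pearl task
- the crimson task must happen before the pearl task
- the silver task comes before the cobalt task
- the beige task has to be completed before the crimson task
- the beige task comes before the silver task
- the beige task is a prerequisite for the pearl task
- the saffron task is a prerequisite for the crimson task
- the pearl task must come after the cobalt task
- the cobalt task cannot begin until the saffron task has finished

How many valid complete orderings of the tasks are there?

8

2 tasks have no prerequisites (the saffron task, the beige task), so any of them could come first.
Systematically extending each partial ordering one task at a time and counting, there are 8 complete orderings.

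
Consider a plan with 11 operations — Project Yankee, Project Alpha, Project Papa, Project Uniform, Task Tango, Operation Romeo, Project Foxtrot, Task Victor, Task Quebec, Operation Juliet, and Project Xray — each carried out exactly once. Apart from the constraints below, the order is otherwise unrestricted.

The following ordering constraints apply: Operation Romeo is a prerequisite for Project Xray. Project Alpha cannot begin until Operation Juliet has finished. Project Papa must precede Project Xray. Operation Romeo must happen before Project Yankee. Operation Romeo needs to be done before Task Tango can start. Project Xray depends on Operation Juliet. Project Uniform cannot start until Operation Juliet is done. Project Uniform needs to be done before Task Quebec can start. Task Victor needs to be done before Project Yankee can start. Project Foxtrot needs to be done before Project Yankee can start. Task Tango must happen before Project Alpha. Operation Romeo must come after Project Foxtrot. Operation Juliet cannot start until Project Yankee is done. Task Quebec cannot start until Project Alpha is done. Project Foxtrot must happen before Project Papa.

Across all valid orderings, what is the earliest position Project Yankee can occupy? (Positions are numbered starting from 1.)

4

Every operation that must precede Project Yankee has to come before it. Tracing all chains that end at Project Yankee, those operations are: Operation Romeo, Project Foxtrot, Task Victor — 3 in total.
With 3 mandatory predecessors, the earliest Project Yankee can sit is position 3+1 = 4, and placing just those 3 first achieves it.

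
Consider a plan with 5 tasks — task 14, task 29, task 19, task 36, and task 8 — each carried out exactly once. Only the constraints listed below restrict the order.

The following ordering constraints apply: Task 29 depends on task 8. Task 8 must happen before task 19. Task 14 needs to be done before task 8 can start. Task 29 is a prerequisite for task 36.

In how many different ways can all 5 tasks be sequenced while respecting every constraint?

3

Task 14 is the only task with nothing required before it, so every ordering starts there.
Systematically extending each partial ordering one task at a time and counting, there are 3 complete orderings.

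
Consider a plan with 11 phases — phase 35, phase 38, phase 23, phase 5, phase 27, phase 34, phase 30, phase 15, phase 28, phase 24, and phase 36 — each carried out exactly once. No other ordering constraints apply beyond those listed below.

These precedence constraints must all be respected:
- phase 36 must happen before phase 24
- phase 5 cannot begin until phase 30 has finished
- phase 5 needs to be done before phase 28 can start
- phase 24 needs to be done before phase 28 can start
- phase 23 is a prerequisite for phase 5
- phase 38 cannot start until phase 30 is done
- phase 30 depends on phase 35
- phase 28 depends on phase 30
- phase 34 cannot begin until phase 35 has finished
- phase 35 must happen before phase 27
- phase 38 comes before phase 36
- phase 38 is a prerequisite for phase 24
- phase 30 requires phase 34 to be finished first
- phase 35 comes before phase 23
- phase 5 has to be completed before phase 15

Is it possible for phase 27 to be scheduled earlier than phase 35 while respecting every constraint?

Following phase 35 → phase 27, phase 35 must precede phase 27 in every valid ordering.
So no valid ordering can have phase 27 before phase 35.

No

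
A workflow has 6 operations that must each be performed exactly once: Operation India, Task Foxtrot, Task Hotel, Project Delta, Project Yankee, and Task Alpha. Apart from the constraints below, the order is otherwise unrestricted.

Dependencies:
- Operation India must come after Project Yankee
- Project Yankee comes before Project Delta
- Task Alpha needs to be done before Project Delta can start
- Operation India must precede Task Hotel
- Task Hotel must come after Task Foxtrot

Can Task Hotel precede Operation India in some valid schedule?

Following Operation India → Task Hotel, Operation India must precede Task Hotel in every valid ordering.
Hence Task Hotel can never be scheduled before Operation India.

No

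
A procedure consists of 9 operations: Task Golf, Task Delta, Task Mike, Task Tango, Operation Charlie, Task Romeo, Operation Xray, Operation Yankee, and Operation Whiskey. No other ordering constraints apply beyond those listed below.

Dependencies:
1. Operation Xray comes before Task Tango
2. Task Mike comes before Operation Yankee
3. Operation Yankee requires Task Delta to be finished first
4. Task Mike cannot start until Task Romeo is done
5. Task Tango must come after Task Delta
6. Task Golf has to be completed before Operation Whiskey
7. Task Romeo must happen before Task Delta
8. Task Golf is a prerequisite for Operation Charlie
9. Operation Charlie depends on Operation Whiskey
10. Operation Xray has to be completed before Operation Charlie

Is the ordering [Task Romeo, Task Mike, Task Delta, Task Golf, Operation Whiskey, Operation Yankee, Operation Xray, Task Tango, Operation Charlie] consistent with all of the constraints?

Yes

Checking each listed constraint against this order: for instance, Task Golf is in position 4 and Operation Charlie in position 9, so that constraint holds — and the remaining constraints check out the same way.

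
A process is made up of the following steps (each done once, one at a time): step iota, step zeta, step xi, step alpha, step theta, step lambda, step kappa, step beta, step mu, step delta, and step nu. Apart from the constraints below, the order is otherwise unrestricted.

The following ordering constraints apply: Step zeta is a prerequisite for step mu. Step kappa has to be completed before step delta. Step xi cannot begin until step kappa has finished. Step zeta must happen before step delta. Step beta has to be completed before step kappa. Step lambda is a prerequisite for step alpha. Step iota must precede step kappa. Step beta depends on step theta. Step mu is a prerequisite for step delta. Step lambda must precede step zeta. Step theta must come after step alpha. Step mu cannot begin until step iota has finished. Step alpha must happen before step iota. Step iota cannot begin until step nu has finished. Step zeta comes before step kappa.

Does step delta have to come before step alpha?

The constraints actually force step alpha before step delta (via step alpha → step iota → step mu → step delta), not the other way around.
So step delta never precedes step alpha.

No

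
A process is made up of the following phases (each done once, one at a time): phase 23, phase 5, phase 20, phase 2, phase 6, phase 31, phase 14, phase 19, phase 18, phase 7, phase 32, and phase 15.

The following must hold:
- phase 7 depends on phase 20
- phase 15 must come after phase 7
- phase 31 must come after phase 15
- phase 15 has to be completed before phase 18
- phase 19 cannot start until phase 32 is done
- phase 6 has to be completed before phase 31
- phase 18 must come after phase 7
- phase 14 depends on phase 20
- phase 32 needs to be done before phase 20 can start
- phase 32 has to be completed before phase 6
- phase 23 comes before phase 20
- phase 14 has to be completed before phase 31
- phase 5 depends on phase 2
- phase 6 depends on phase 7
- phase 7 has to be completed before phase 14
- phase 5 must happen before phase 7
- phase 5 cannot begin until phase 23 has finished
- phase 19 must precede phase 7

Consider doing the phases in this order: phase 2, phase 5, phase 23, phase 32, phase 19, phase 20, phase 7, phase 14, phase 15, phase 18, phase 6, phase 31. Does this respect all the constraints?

In the proposed order, phase 5 appears before phase 23.
Since phase 23 is required before phase 5, the ordering is invalid.

No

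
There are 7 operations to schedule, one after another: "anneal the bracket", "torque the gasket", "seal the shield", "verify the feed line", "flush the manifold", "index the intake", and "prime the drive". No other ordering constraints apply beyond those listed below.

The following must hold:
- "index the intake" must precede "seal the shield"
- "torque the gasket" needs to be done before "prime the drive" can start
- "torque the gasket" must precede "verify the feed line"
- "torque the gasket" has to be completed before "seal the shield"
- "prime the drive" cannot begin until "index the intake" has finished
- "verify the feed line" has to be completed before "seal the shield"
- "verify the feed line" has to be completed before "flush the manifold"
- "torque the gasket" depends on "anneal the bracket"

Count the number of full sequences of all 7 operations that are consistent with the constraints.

32

2 operations have no prerequisites ("anneal the bracket", "index the intake"), so any of them could come first.
Enumerating by repeatedly choosing an available operation (one whose prerequisites are all placed) gives 32 distinct complete orderings.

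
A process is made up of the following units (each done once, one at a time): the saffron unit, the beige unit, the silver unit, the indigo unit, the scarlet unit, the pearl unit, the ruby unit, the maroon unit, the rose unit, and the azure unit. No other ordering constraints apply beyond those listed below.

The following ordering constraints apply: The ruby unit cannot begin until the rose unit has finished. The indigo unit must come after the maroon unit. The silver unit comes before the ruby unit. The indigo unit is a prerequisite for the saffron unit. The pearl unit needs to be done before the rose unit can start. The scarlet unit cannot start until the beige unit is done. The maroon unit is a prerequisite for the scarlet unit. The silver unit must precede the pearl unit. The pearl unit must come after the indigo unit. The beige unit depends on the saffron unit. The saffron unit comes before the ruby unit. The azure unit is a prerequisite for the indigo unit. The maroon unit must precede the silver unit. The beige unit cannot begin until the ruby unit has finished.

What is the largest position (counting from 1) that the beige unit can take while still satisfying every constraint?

9

The only unit forced after the beige unit (directly or by a chain) is the scarlet unit.
So at least 1 unit follows the beige unit, putting the beige unit no later than position 9. That position is achievable by scheduling everything else first.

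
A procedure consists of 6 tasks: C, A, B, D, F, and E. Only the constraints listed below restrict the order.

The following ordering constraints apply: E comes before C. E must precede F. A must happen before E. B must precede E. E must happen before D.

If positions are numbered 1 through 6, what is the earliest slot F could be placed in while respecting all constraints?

4

Every task that must precede F has to come before it. Tracing all chains that end at F, those tasks are: A, B, E — 3 in total.
With 3 mandatory predecessors, the earliest F can sit is position 3+1 = 4, and placing just those 3 first achieves it.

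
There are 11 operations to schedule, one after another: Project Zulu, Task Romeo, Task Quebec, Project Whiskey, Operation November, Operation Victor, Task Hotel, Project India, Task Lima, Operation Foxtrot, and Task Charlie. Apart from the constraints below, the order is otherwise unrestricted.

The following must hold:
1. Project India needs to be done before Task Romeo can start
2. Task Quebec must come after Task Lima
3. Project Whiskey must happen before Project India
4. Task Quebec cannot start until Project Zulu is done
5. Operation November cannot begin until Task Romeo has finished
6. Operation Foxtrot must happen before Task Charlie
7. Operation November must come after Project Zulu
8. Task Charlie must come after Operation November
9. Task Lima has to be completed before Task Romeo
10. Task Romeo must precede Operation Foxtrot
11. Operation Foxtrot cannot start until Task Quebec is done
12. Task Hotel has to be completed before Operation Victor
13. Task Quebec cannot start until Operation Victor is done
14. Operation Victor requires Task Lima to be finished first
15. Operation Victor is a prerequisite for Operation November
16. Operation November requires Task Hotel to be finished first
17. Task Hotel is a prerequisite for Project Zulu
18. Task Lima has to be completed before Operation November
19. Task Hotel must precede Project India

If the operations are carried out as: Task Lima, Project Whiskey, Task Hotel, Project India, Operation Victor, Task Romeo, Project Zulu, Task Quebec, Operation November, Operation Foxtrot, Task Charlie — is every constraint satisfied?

Going through the constraints one by one, each required predecessor appears earlier in the sequence than its dependent — e.g. Task Lima (position 1) is before Operation November (position 9), as required.

Yes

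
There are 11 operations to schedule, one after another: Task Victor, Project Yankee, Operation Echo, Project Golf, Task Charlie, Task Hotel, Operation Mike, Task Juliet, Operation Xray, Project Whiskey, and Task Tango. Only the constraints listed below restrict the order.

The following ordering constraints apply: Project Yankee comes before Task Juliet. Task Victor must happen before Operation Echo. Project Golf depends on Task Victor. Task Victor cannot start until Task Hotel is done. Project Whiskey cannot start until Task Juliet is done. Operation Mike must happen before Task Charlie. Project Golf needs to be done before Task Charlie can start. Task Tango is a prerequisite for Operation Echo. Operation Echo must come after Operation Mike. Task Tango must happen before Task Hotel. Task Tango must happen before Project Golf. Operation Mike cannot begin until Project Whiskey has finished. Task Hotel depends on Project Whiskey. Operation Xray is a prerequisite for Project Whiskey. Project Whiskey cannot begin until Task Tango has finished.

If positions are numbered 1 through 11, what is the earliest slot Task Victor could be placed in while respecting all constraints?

Every operation that must precede Task Victor has to come before it. Tracing all chains that end at Task Victor, those operations are: Project Yankee, Task Hotel, Task Juliet, Operation Xray, Project Whiskey, Task Tango — 6 in total.
So at minimum 6 operations come before Task Victor, putting Task Victor no earlier than position 7. That position is achievable by scheduling exactly those predecessors first.

7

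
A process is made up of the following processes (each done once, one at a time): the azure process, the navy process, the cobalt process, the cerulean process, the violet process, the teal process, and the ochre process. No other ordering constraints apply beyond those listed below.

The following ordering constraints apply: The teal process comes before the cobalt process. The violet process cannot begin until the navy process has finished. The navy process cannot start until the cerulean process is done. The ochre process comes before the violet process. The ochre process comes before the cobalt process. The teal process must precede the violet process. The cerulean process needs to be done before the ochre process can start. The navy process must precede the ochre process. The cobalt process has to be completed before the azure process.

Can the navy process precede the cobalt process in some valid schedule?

Yes

Every valid ordering already has the navy process before the cobalt process (the constraints require it), so in particular at least one does.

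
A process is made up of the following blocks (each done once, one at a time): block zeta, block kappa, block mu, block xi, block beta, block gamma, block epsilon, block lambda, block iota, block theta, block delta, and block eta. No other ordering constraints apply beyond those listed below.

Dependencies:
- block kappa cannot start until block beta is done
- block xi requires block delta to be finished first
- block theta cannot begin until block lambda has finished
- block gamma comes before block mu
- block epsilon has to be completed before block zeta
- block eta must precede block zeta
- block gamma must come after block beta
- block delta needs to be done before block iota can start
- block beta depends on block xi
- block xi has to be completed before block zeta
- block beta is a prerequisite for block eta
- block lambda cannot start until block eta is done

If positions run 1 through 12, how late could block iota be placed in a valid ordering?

Block iota has no required successors, so nothing stops it from going last (position 12).

12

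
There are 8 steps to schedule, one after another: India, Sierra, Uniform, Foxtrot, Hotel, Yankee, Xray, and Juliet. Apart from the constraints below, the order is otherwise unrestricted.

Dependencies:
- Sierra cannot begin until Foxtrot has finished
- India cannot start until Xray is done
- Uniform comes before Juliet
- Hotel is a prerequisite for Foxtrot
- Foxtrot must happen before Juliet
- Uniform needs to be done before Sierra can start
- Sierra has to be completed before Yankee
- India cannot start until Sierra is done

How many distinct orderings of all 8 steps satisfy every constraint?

3 steps have no prerequisites (Uniform, Hotel, Xray), so any of them could come first.
Enumerating by repeatedly choosing an available step (one whose prerequisites are all placed) gives 147 distinct complete orderings.

147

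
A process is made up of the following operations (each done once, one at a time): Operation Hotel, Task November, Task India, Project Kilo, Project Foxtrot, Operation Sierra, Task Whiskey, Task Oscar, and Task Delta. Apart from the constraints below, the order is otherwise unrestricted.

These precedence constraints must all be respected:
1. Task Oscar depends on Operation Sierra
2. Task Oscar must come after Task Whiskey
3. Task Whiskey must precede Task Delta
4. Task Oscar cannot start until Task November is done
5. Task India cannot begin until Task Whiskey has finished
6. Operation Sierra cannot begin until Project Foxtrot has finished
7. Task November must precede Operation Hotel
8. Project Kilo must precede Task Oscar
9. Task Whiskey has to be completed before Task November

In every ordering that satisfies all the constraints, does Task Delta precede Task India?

No chain of constraints connects Task Delta to Task India in either direction.
There exist valid orderings with Task India before Task Delta, so Task Delta is not required to come first.

No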